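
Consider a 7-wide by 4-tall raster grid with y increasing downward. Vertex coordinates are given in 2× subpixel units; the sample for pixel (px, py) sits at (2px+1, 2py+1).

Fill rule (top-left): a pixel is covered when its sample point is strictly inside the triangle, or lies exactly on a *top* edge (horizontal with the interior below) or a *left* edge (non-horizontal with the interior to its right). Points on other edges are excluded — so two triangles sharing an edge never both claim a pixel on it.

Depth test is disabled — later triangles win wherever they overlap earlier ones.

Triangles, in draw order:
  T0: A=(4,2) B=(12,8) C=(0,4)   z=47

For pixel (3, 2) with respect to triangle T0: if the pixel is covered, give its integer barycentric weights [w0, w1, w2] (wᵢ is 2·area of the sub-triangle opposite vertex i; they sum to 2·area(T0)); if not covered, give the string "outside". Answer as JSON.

T0:
  2·area = 40
  edge (4, 2)→(12, 8): d=(8,6) right/bottom  bias=-1
  edge (12, 8)→(0, 4): d=(-12,-4) top-left  bias=+0
  edge (0, 4)→(4, 2): d=(4,-2) top-left  bias=+0
    (1,1)@(3, 3): e=[14,24,2] → █
    (2,1)@(5, 3): e=[2,32,6] → █
    (3,1)@(7, 3): e=[-10,40,10] → ·
    (1,2)@(3, 5): e=[30,0,10] → █  [on edge]
    (3,2)@(7, 5): e=[6,16,18] → █
    (4,2)@(9, 5): e=[-6,24,22] → ·
    (1,3)@(3, 7): e=[46,-24,18] → ·
    (2,3)@(5, 7): e=[34,-16,22] → ·
    (3,3)@(7, 7): e=[22,-8,26] → ·
    (4,3)@(9, 7): e=[10,0,30] → █  [on edge]
    (5,3)@(11, 7): e=[-2,8,34] → ·
  covered (6 px):
    · · · · · · ·
    · █ █ · · · ·
    · █ █ █ · · ·
    · · · · █ · ·

Final: [16,18,6]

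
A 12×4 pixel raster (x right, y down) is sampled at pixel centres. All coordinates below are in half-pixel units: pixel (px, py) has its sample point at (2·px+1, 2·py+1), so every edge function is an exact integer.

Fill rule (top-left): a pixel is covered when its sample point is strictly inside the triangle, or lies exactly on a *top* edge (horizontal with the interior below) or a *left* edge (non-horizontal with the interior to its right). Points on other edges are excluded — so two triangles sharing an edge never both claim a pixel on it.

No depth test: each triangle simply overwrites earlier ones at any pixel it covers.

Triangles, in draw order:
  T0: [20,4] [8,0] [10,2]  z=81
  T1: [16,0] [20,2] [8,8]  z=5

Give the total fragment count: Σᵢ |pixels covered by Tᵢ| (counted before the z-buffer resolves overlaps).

T0:
  2·area = 16  (B↔C swapped to make it positive)
  edge (20, 4)→(10, 2): d=(-10,-2) top-left  bias=+0
  edge (10, 2)→(8, 0): d=(-2,-2) top-left  bias=+0
  edge (8, 0)→(20, 4): d=(12,4) right/bottom  bias=-1
    (2,0)@(5, 1): e=[0,-8,24] → ·  [on edge]
    (4,0)@(9, 1): e=[8,0,8] → █  [on edge]
    (5,0)@(11, 1): e=[12,4,0] → ·  [on edge]
    (4,1)@(9, 3): e=[-12,-4,32] → ·
    (5,1)@(11, 3): e=[-8,0,24] → ·  [on edge]
    (7,1)@(15, 3): e=[0,8,8] → █  [on edge]
    (8,1)@(17, 3): e=[4,12,0] → ·  [on edge]
    (6,2)@(13, 5): e=[-24,0,40] → ·  [on edge]
    (7,2)@(15, 5): e=[-20,4,32] → ·
    (11,2)@(23, 5): e=[-4,20,0] → ·  [on edge]
    (7,3)@(15, 7): e=[-40,0,56] → ·  [on edge]
  covered (2 px):
    · · · · █ · · · · · · ·
    · · · · · · · █ · · · ·
    · · · · · · · · · · · ·
    · · · · · · · · · · · ·
T1:
  2·area = 48
  edge (16, 0)→(20, 2): d=(4,2) right/bottom  bias=-1
  edge (20, 2)→(8, 8): d=(-12,6) right/bottom  bias=-1
  edge (8, 8)→(16, 0): d=(8,-8) top-left  bias=+0
    (7,0)@(15, 1): e=[6,42,0] → █  [on edge]
    (8,0)@(17, 1): e=[2,30,16] → █
    (9,0)@(19, 1): e=[-2,18,32] → ·
    (6,1)@(13, 3): e=[18,30,0] → █  [on edge]
    (9,1)@(19, 3): e=[6,-6,48] → ·
    (5,2)@(11, 5): e=[30,18,0] → █  [on edge]
    (7,2)@(15, 5): e=[22,-6,32] → ·
    (8,2)@(17, 5): e=[18,-18,48] → ·
    (4,3)@(9, 7): e=[42,6,0] → █  [on edge]
    (5,3)@(11, 7): e=[38,-6,16] → ·
    (6,3)@(13, 7): e=[34,-18,32] → ·
  covered (8 px):
    · · · · · · · █ █ · · ·
    · · · · · · █ █ █ · · ·
    · · · · · █ █ · · · · ·
    · · · · █ · · · · · · ·

Answer: 10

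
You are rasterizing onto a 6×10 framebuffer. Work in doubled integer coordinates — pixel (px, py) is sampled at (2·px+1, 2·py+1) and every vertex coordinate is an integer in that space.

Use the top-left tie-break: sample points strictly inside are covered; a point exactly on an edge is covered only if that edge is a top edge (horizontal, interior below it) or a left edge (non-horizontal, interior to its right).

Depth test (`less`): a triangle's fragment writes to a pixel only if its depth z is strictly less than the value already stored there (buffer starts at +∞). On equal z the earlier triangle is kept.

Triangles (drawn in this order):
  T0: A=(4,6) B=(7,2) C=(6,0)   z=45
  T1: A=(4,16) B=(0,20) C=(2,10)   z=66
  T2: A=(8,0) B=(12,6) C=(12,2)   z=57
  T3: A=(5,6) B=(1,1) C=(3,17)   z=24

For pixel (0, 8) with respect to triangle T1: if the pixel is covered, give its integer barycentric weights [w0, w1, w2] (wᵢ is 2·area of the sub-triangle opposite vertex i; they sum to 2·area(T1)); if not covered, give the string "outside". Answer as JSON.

T0:
  2·area = 10  (B↔C swapped to make it positive)
  edge (4, 6)→(6, 0): d=(2,-6) top-left  bias=+0
  edge (6, 0)→(7, 2): d=(1,2) right/bottom  bias=-1
  edge (7, 2)→(4, 6): d=(-3,4) right/bottom  bias=-1
    (2,1)@(5, 3): e=[0,5,5] → █  [on edge]
    (3,1)@(7, 3): e=[12,1,-3] → ·
    (2,2)@(5, 5): e=[4,7,-1] → ·
    (1,4)@(3, 9): e=[0,15,-5] → ·  [on edge]
    (0,7)@(1, 15): e=[0,25,-15] → ·  [on edge]
  covered (1 px):
    · · · · · ·
    · · █ · · ·
    · · · · · ·
    · · · · · ·
    · · · · · ·
    · · · · · ·
    · · · · · ·
    · · · · · ·
    · · · · · ·
    · · · · · ·
T1:
  2·area = 32
  edge (4, 16)→(0, 20): d=(-4,4) right/bottom  bias=-1
  edge (0, 20)→(2, 10): d=(2,-10) top-left  bias=+0
  edge (2, 10)→(4, 16): d=(2,6) right/bottom  bias=-1
    (1,2)@(3, 5): e=[48,0,-16] → ·  [on edge]
    (0,3)@(1, 7): e=[48,-16,0] → ·  [on edge]
    (5,4)@(11, 9): e=[0,88,-56] → ·  [on edge]
    (4,5)@(9, 11): e=[0,72,-40] → ·  [on edge]
    (1,6)@(3, 13): e=[16,16,0] → ·  [on edge]
    (3,6)@(7, 13): e=[0,56,-24] → ·  [on edge]
    (0,7)@(1, 15): e=[16,0,16] → █  [on edge]
    (1,7)@(3, 15): e=[8,20,4] → █
    (2,7)@(5, 15): e=[0,40,-8] → ·  [on edge]
    (0,8)@(1, 17): e=[8,4,20] → █
    (1,8)@(3, 17): e=[0,24,8] → ·  [on edge]
    (0,9)@(1, 19): e=[0,8,24] → ·  [on edge]
    (2,9)@(5, 19): e=[-16,48,0] → ·  [on edge]
  covered (3 px):
    · · · · · ·
    · · · · · ·
    · · · · · ·
    · · · · · ·
    · · · · · ·
    · · · · · ·
    · · · · · ·
    █ █ · · · ·
    █ · · · · ·
    · · · · · ·
T2:
  2·area = 16  (B↔C swapped to make it positive)
  edge (8, 0)→(12, 2): d=(4,2) right/bottom  bias=-1
  edge (12, 2)→(12, 6): d=(0,4) right/bottom  bias=-1
  edge (12, 6)→(8, 0): d=(-4,-6) top-left  bias=+0
    (4,0)@(9, 1): e=[2,12,2] → █
    (5,0)@(11, 1): e=[-2,4,14] → ·
    (4,1)@(9, 3): e=[10,12,-6] → ·
    (5,1)@(11, 3): e=[6,4,6] → █
    (5,2)@(11, 5): e=[14,4,-2] → ·
  covered (2 px):
    · · · · █ ·
    · · · · · █
    · · · · · ·
    · · · · · ·
    · · · · · ·
    · · · · · ·
    · · · · · ·
    · · · · · ·
    · · · · · ·
    · · · · · ·
T3:
  2·area = 54  (B↔C swapped to make it positive)
  edge (5, 6)→(3, 17): d=(-2,11) right/bottom  bias=-1
  edge (3, 17)→(1, 1): d=(-2,-16) top-left  bias=+0
  edge (1, 1)→(5, 6): d=(4,5) right/bottom  bias=-1
    (0,0)@(1, 1): e=[54,0,0] → ·  [on edge]
    (1,2)@(3, 5): e=[24,24,6] → █
    (2,2)@(5, 5): e=[2,56,-4] → ·
    (1,3)@(3, 7): e=[20,20,14] → █
    (2,3)@(5, 7): e=[-2,52,4] → ·
    (1,4)@(3, 9): e=[16,16,22] → █
    (2,4)@(5, 9): e=[-6,48,12] → ·
    (1,5)@(3, 11): e=[12,12,30] → █
    (2,5)@(5, 11): e=[-10,44,20] → ·
    (4,5)@(9, 11): e=[-54,108,0] → ·  [on edge]
    (1,6)@(3, 13): e=[8,8,38] → █
    (2,6)@(5, 13): e=[-14,40,28] → ·
    (1,8)@(3, 17): e=[0,0,54] → ·  [on edge]
  covered (6 px):
    · · · · · ·
    · · · · · ·
    · █ · · · ·
    · █ · · · ·
    · █ · · · ·
    · █ · · · ·
    · █ · · · ·
    · █ · · · ·
    · · · · · ·
    · · · · · ·

Answer: [4,20,8]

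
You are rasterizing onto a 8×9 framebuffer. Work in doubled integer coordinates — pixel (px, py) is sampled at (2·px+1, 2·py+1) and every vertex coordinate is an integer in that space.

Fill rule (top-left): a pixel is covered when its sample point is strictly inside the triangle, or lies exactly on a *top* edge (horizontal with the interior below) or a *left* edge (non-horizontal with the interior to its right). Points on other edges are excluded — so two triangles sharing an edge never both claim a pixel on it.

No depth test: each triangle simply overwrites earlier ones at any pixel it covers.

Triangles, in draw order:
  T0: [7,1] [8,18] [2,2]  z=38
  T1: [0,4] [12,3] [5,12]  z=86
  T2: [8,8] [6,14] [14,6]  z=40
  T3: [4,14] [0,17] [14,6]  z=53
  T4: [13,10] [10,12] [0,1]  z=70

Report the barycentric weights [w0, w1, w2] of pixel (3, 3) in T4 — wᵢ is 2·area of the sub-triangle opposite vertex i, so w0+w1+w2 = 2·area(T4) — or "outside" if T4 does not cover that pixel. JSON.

T0:
  2·area = 86
  edge (7, 1)→(8, 18): d=(1,17) right/bottom  bias=-1
  edge (8, 18)→(2, 2): d=(-6,-16) top-left  bias=+0
  edge (2, 2)→(7, 1): d=(5,-1) top-left  bias=+0
    (3,0)@(7, 1): e=[0,86,0] → ·  [on edge]
    (1,1)@(3, 3): e=[70,10,6] → #
    (2,1)@(5, 3): e=[36,42,8] → #
    (3,1)@(7, 3): e=[2,74,10] → #
    (4,1)@(9, 3): e=[-32,106,12] → ·
    (1,2)@(3, 5): e=[72,-2,16] → ·
    (2,2)@(5, 5): e=[38,30,18] → #
    (4,2)@(9, 5): e=[-30,94,22] → ·
    (2,3)@(5, 7): e=[40,18,28] → #
    (4,3)@(9, 7): e=[-28,82,32] → ·
    (2,4)@(5, 9): e=[42,6,38] → #
    (4,4)@(9, 9): e=[-26,70,42] → ·
  covered (12 px):
    · · · · · · · ·
    · # # # · · · ·
    · · # # · · · ·
    · · # # · · · ·
    · · # # · · · ·
    · · · # · · · ·
    · · · # · · · ·
    · · · # · · · ·
    · · · · · · · ·
T1:
  2·area = 101
  edge (0, 4)→(12, 3): d=(12,-1) top-left  bias=+0
  edge (12, 3)→(5, 12): d=(-7,9) right/bottom  bias=-1
  edge (5, 12)→(0, 4): d=(-5,-8) top-left  bias=+0
    (0,2)@(1, 5): e=[13,85,3] → #
    (1,2)@(3, 5): e=[15,67,19] → #
    (2,2)@(5, 5): e=[17,49,35] → #
    (3,2)@(7, 5): e=[19,31,51] → #
    (4,2)@(9, 5): e=[21,13,67] → #
    (5,2)@(11, 5): e=[23,-5,83] → ·
    (0,3)@(1, 7): e=[37,71,-7] → ·
    (1,3)@(3, 7): e=[39,53,9] → #
    (4,3)@(9, 7): e=[45,-1,57] → ·
    (1,4)@(3, 9): e=[63,39,-1] → ·
    (2,4)@(5, 9): e=[65,21,15] → #
    (4,4)@(9, 9): e=[69,-15,47] → ·
  covered (11 px):
    · · · · · · · ·
    · · · · · · · ·
    # # # # # · · ·
    · # # # · · · ·
    · · # # · · · ·
    · · # · · · · ·
    · · · · · · · ·
    · · · · · · · ·
    · · · · · · · ·
T2:
  2·area = 32  (B↔C swapped to make it positive)
  edge (8, 8)→(14, 6): d=(6,-2) top-left  bias=+0
  edge (14, 6)→(6, 14): d=(-8,8) right/bottom  bias=-1
  edge (6, 14)→(8, 8): d=(2,-6) top-left  bias=+0
    (4,2)@(9, 5): e=[-16,48,0] → ·  [on edge]
    (7,2)@(15, 5): e=[-4,0,36] → ·  [on edge]
    (5,3)@(11, 7): e=[0,16,16] → #  [on edge]
    (6,3)@(13, 7): e=[4,0,28] → ·  [on edge]
    (2,4)@(5, 9): e=[0,48,-16] → ·  [on edge]
    (4,4)@(9, 9): e=[8,16,8] → #
    (5,4)@(11, 9): e=[12,0,20] → ·  [on edge]
    (3,5)@(7, 11): e=[16,16,0] → #  [on edge]
    (4,5)@(9, 11): e=[20,0,12] → ·  [on edge]
    (3,6)@(7, 13): e=[28,0,4] → ·  [on edge]
    (2,7)@(5, 15): e=[36,0,-4] → ·  [on edge]
    (1,8)@(3, 17): e=[44,0,-12] → ·  [on edge]
    (2,8)@(5, 17): e=[48,-16,0] → ·  [on edge]
  covered (3 px):
    · · · · · · · ·
    · · · · · · · ·
    · · · · · · · ·
    · · · · · # · ·
    · · · · # · · ·
    · · · # · · · ·
    · · · · · · · ·
    · · · · · · · ·
    · · · · · · · ·
T3:
  2·area = 2
  edge (4, 14)→(0, 17): d=(-4,3) right/bottom  bias=-1
  edge (0, 17)→(14, 6): d=(14,-11) top-left  bias=+0
  edge (14, 6)→(4, 14): d=(-10,8) right/bottom  bias=-1
  covered (0 px):
    · · · · · · · ·
    · · · · · · · ·
    · · · · · · · ·
    · · · · · · · ·
    · · · · · · · ·
    · · · · · · · ·
    · · · · · · · ·
    · · · · · · · ·
    · · · · · · · ·
T4:
  2·area = 53
  edge (13, 10)→(10, 12): d=(-3,2) right/bottom  bias=-1
  edge (10, 12)→(0, 1): d=(-10,-11) top-left  bias=+0
  edge (0, 1)→(13, 10): d=(13,9) right/bottom  bias=-1
    (2,2)@(5, 5): e=[31,15,7] → #
    (3,2)@(7, 5): e=[27,37,-11] → ·
    (2,3)@(5, 7): e=[25,-5,33] → ·
    (3,3)@(7, 7): e=[21,17,15] → #
    (4,3)@(9, 7): e=[17,39,-3] → ·
    (3,4)@(7, 9): e=[15,-3,41] → ·
    (4,4)@(9, 9): e=[11,19,23] → #
    (5,4)@(11, 9): e=[7,41,5] → #
    (6,4)@(13, 9): e=[3,63,-13] → ·
    (4,5)@(9, 11): e=[5,-1,49] → ·
    (5,5)@(11, 11): e=[1,21,31] → #
    (6,5)@(13, 11): e=[-3,43,13] → ·
  covered (5 px):
    · · · · · · · ·
    · · · · · · · ·
    · · # · · · · ·
    · · · # · · · ·
    · · · · # # · ·
    · · · · · # · ·
    · · · · · · · ·
    · · · · · · · ·
    · · · · · · · ·

Result: [17,15,21]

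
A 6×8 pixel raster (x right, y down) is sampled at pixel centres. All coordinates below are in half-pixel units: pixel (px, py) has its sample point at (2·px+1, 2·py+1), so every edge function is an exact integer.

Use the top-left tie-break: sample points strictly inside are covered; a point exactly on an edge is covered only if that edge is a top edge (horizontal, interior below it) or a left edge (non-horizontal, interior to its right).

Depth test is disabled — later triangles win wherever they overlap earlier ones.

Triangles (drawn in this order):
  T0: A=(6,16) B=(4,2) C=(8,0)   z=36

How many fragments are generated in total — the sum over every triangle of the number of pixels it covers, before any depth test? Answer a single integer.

T0:
  2·area = 60
  edge (6, 16)→(4, 2): d=(-2,-14) top-left  bias=+0
  edge (4, 2)→(8, 0): d=(4,-2) top-left  bias=+0
  edge (8, 0)→(6, 16): d=(-2,16) right/bottom  bias=-1
    (3,0)@(7, 1): e=[44,2,14] → X
    (4,0)@(9, 1): e=[72,6,-18] → .
    (2,1)@(5, 3): e=[12,6,42] → X
    (4,1)@(9, 3): e=[68,14,-22] → .
    (2,2)@(5, 5): e=[8,14,38] → X
    (4,2)@(9, 5): e=[64,22,-26] → .
    (2,3)@(5, 7): e=[4,22,34] → X
    (4,3)@(9, 7): e=[60,30,-30] → .
    (2,4)@(5, 9): e=[0,30,30] → X  [on edge]
    (3,4)@(7, 9): e=[28,34,-2] → .
    (2,5)@(5, 11): e=[-4,38,26] → .
  covered (8 px):
    . . . X . .
    . . X X . .
    . . X X . .
    . . X X . .
    . . X . . .
    . . . . . .
    . . . . . .
    . . . . . .

Answer: 8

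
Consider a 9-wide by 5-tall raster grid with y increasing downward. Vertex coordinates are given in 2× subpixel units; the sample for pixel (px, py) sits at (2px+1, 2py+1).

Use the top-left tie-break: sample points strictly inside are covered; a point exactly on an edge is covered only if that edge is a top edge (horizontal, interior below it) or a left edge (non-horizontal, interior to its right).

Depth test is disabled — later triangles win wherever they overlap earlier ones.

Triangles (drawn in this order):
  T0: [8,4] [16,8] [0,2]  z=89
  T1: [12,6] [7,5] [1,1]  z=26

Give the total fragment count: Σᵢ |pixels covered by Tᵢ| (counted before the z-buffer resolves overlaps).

T0:
  2·area = 16
  edge (8, 4)→(16, 8): d=(8,4) right/bottom  bias=-1
  edge (16, 8)→(0, 2): d=(-16,-6) top-left  bias=+0
  edge (0, 2)→(8, 4): d=(8,2) right/bottom  bias=-1
    (1,1)@(3, 3): e=[12,2,2] → X
    (2,1)@(5, 3): e=[4,14,-2] → .
    (1,2)@(3, 5): e=[28,-30,18] → .
    (4,2)@(9, 5): e=[4,6,6] → X
    (5,2)@(11, 5): e=[-4,18,2] → .
    (4,3)@(9, 7): e=[20,-26,22] → .
  covered (2 px):
    . . . . . . . . .
    . X . . . . . . .
    . . . . X . . . .
    . . . . . . . . .
    . . . . . . . . .
T1:
  2·area = 14
  edge (12, 6)→(7, 5): d=(-5,-1) top-left  bias=+0
  edge (7, 5)→(1, 1): d=(-6,-4) top-left  bias=+0
  edge (1, 1)→(12, 6): d=(11,5) right/bottom  bias=-1
    (0,0)@(1, 1): e=[14,0,0] → .  [on edge]
    (2,1)@(5, 3): e=[8,4,2] → X
    (3,1)@(7, 3): e=[10,12,-8] → .
    (2,2)@(5, 5): e=[-2,-8,24] → .
    (3,2)@(7, 5): e=[0,0,14] → X  [on edge]
    (4,2)@(9, 5): e=[2,8,4] → X
    (5,2)@(11, 5): e=[4,16,-6] → .
    (3,3)@(7, 7): e=[-10,-12,36] → .
    (4,3)@(9, 7): e=[-8,-4,26] → .
    (8,3)@(17, 7): e=[0,28,-14] → .  [on edge]
    (6,4)@(13, 9): e=[-14,0,28] → .  [on edge]
  covered (3 px):
    . . . . . . . . .
    . . X . . . . . .
    . . . X X . . . .
    . . . . . . . . .
    . . . . . . . . .

Answer: 5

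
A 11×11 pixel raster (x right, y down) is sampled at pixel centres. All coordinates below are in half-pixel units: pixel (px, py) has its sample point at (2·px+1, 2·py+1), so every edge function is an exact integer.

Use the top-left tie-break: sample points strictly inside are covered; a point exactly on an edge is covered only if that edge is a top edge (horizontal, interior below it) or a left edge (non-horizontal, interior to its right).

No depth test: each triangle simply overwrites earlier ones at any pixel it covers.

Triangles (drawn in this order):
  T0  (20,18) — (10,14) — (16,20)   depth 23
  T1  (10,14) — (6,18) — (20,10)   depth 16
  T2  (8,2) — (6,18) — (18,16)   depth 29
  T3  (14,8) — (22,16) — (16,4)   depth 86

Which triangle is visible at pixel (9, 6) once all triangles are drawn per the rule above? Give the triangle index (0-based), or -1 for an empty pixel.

T0:
  2·area = 36  (B↔C swapped to make it positive)
  edge (20, 18)→(16, 20): d=(-4,2) right/bottom  bias=-1
  edge (16, 20)→(10, 14): d=(-6,-6) top-left  bias=+0
  edge (10, 14)→(20, 18): d=(10,4) right/bottom  bias=-1
    (0,2)@(1, 5): e=[90,0,-54] → ·  [on edge]
    (1,3)@(3, 7): e=[78,0,-42] → ·  [on edge]
    (2,4)@(5, 9): e=[66,0,-30] → ·  [on edge]
    (3,5)@(7, 11): e=[54,0,-18] → ·  [on edge]
    (4,6)@(9, 13): e=[42,0,-6] → ·  [on edge]
    (5,7)@(11, 15): e=[30,0,6] → #  [on edge]
    (6,7)@(13, 15): e=[26,12,-2] → ·
    (5,8)@(11, 17): e=[22,-12,26] → ·
    (6,8)@(13, 17): e=[18,0,18] → #  [on edge]
    (7,8)@(15, 17): e=[14,12,10] → #
    (8,8)@(17, 17): e=[10,24,2] → #
    (9,8)@(19, 17): e=[6,36,-6] → ·
    (7,9)@(15, 19): e=[6,0,30] → #  [on edge]
    (8,10)@(17, 21): e=[-6,0,42] → ·  [on edge]
  covered (6 px):
    · · · · · · · · · · ·
    · · · · · · · · · · ·
    · · · · · · · · · · ·
    · · · · · · · · · · ·
    · · · · · · · · · · ·
    · · · · · · · · · · ·
    · · · · · · · · · · ·
    · · · · · # · · · · ·
    · · · · · · # # # · ·
    · · · · · · · # # · ·
    · · · · · · · · · · ·
T1:
  2·area = 24  (B↔C swapped to make it positive)
  edge (10, 14)→(20, 10): d=(10,-4) top-left  bias=+0
  edge (20, 10)→(6, 18): d=(-14,8) right/bottom  bias=-1
  edge (6, 18)→(10, 14): d=(4,-4) top-left  bias=+0
    (10,1)@(21, 3): e=[-66,90,0] → ·  [on edge]
    (9,2)@(19, 5): e=[-54,78,0] → ·  [on edge]
    (8,3)@(17, 7): e=[-42,66,0] → ·  [on edge]
    (7,4)@(15, 9): e=[-30,54,0] → ·  [on edge]
    (6,5)@(13, 11): e=[-18,42,0] → ·  [on edge]
    (5,6)@(11, 13): e=[-6,30,0] → ·  [on edge]
    (6,6)@(13, 13): e=[2,14,8] → #
    (7,6)@(15, 13): e=[10,-2,16] → ·
    (4,7)@(9, 15): e=[6,18,0] → #  [on edge]
    (5,7)@(11, 15): e=[14,2,8] → #
    (6,7)@(13, 15): e=[22,-14,16] → ·
    (3,8)@(7, 17): e=[18,6,0] → #  [on edge]
    (2,9)@(5, 19): e=[30,-6,0] → ·  [on edge]
    (1,10)@(3, 21): e=[42,-18,0] → ·  [on edge]
  covered (4 px):
    · · · · · · · · · · ·
    · · · · · · · · · · ·
    · · · · · · · · · · ·
    · · · · · · · · · · ·
    · · · · · · · · · · ·
    · · · · · · · · · · ·
    · · · · · · # · · · ·
    · · · · # # · · · · ·
    · · · # · · · · · · ·
    · · · · · · · · · · ·
    · · · · · · · · · · ·
T2:
  2·area = 188  (B↔C swapped to make it positive)
  edge (8, 2)→(18, 16): d=(10,14) right/bottom  bias=-1
  edge (18, 16)→(6, 18): d=(-12,2) right/bottom  bias=-1
  edge (6, 18)→(8, 2): d=(2,-16) top-left  bias=+0
    (4,2)@(9, 5): e=[16,150,22] → #
    (5,2)@(11, 5): e=[-12,146,54] → ·
    (4,3)@(9, 7): e=[36,126,26] → #
    (5,3)@(11, 7): e=[8,122,58] → #
    (6,3)@(13, 7): e=[-20,118,90] → ·
    (4,4)@(9, 9): e=[56,102,30] → #
    (6,4)@(13, 9): e=[0,94,94] → ·  [on edge]
    (3,5)@(7, 11): e=[104,82,2] → #
    (6,5)@(13, 11): e=[20,70,98] → #
    (7,5)@(15, 11): e=[-8,66,130] → ·
    (3,6)@(7, 13): e=[124,58,6] → #
    (7,6)@(15, 13): e=[12,42,134] → #
  covered (23 px):
    · · · · · · · · · · ·
    · · · · · · · · · · ·
    · · · · # · · · · · ·
    · · · · # # · · · · ·
    · · · · # # · · · · ·
    · · · # # # # · · · ·
    · · · # # # # # · · ·
    · · · # # # # # # · ·
    · · · # # # · · · · ·
    · · · · · · · · · · ·
    · · · · · · · · · · ·
T3:
  2·area = 48  (B↔C swapped to make it positive)
  edge (14, 8)→(16, 4): d=(2,-4) top-left  bias=+0
  edge (16, 4)→(22, 16): d=(6,12) right/bottom  bias=-1
  edge (22, 16)→(14, 8): d=(-8,-8) top-left  bias=+0
    (3,0)@(7, 1): e=[-42,90,0] → ·  [on edge]
    (4,1)@(9, 3): e=[-30,78,0] → ·  [on edge]
    (5,2)@(11, 5): e=[-18,66,0] → ·  [on edge]
    (6,3)@(13, 7): e=[-6,54,0] → ·  [on edge]
    (7,3)@(15, 7): e=[2,30,16] → #
    (8,3)@(17, 7): e=[10,6,32] → #
    (9,3)@(19, 7): e=[18,-18,48] → ·
    (7,4)@(15, 9): e=[6,42,0] → #  [on edge]
    (9,4)@(19, 9): e=[22,-6,32] → ·
    (7,5)@(15, 11): e=[10,54,-16] → ·
    (8,5)@(17, 11): e=[18,30,0] → #  [on edge]
    (9,5)@(19, 11): e=[26,6,16] → #
    (9,6)@(19, 13): e=[30,18,0] → #  [on edge]
    (10,7)@(21, 15): e=[42,6,0] → #  [on edge]
  covered (8 px):
    · · · · · · · · · · ·
    · · · · · · · · · · ·
    · · · · · · · · · · ·
    · · · · · · · # # · ·
    · · · · · · · # # · ·
    · · · · · · · · # # ·
    · · · · · · · · · # ·
    · · · · · · · · · · #
    · · · · · · · · · · ·
    · · · · · · · · · · ·
    · · · · · · · · · · ·

Z-buffer (winner per pixel, '.' = empty):
  . . . . . . . . . . .
  . . . . . . . . . . .
  . . . . 2 . . . . . .
  . . . . 2 2 . 3 3 . .
  . . . . 2 2 . 3 3 . .
  . . . 2 2 2 2 . 3 3 .
  . . . 2 2 2 2 2 . 3 .
  . . . 2 2 2 2 2 2 . 3
  . . . 2 2 2 0 0 0 . .
  . . . . . . . 0 0 . .
  . . . . . . . . . . .

Answer: 3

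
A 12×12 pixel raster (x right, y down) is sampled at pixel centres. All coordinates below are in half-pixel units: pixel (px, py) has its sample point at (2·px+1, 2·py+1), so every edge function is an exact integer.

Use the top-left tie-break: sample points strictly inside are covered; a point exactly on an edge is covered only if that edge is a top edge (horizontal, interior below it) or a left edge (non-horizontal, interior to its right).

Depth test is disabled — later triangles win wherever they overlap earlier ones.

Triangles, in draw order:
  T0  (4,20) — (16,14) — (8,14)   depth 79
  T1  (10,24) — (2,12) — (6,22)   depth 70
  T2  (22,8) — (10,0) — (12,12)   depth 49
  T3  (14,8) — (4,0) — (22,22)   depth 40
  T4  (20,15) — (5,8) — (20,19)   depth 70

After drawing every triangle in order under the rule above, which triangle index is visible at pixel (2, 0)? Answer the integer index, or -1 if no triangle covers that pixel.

T0:
  2·area = 48  (B↔C swapped to make it positive)
  edge (4, 20)→(8, 14): d=(4,-6) top-left  bias=+0
  edge (8, 14)→(16, 14): d=(8,0) top-left  bias=+0
  edge (16, 14)→(4, 20): d=(-12,6) right/bottom  bias=-1
    (4,7)@(9, 15): e=[10,8,30] → █
    (5,7)@(11, 15): e=[22,8,18] → █
    (6,7)@(13, 15): e=[34,8,6] → █
    (7,7)@(15, 15): e=[46,8,-6] → ·
    (3,8)@(7, 17): e=[6,24,18] → █
    (5,8)@(11, 17): e=[30,24,-6] → ·
    (6,8)@(13, 17): e=[42,24,-18] → ·
    (2,9)@(5, 19): e=[2,40,6] → █
    (3,9)@(7, 19): e=[14,40,-6] → ·
    (4,9)@(9, 19): e=[26,40,-18] → ·
    (2,10)@(5, 21): e=[10,56,-18] → ·
  covered (6 px):
    · · · · · · · · · · · ·
    · · · · · · · · · · · ·
    · · · · · · · · · · · ·
    · · · · · · · · · · · ·
    · · · · · · · · · · · ·
    · · · · · · · · · · · ·
    · · · · · · · · · · · ·
    · · · · █ █ █ · · · · ·
    · · · █ █ · · · · · · ·
    · · █ · · · · · · · · ·
    · · · · · · · · · · · ·
    · · · · · · · · · · · ·
T1:
  2·area = 32  (B↔C swapped to make it positive)
  edge (10, 24)→(6, 22): d=(-4,-2) top-left  bias=+0
  edge (6, 22)→(2, 12): d=(-4,-10) top-left  bias=+0
  edge (2, 12)→(10, 24): d=(8,12) right/bottom  bias=-1
    (2,8)@(5, 17): e=[18,10,4] → █
    (3,8)@(7, 17): e=[22,30,-20] → ·
    (2,9)@(5, 19): e=[10,2,20] → █
    (3,9)@(7, 19): e=[14,22,-4] → ·
    (2,10)@(5, 21): e=[2,-6,36] → ·
    (3,10)@(7, 21): e=[6,14,12] → █
    (4,10)@(9, 21): e=[10,34,-12] → ·
    (3,11)@(7, 23): e=[-2,6,28] → ·
    (4,11)@(9, 23): e=[2,26,4] → █
    (5,11)@(11, 23): e=[6,46,-20] → ·
  covered (4 px):
    · · · · · · · · · · · ·
    · · · · · · · · · · · ·
    · · · · · · · · · · · ·
    · · · · · · · · · · · ·
    · · · · · · · · · · · ·
    · · · · · · · · · · · ·
    · · · · · · · · · · · ·
    · · · · · · · · · · · ·
    · · █ · · · · · · · · ·
    · · █ · · · · · · · · ·
    · · · █ · · · · · · · ·
    · · · · █ · · · · · · ·
T2:
  2·area = 128  (B↔C swapped to make it positive)
  edge (22, 8)→(12, 12): d=(-10,4) right/bottom  bias=-1
  edge (12, 12)→(10, 0): d=(-2,-12) top-left  bias=+0
  edge (10, 0)→(22, 8): d=(12,8) right/bottom  bias=-1
    (5,0)@(11, 1): e=[114,10,4] → █
    (6,0)@(13, 1): e=[106,34,-12] → ·
    (5,1)@(11, 3): e=[94,6,28] → █
    (6,1)@(13, 3): e=[86,30,12] → █
    (7,1)@(15, 3): e=[78,54,-4] → ·
    (5,2)@(11, 5): e=[74,2,52] → █
    (7,2)@(15, 5): e=[58,50,20] → █
    (8,2)@(17, 5): e=[50,74,4] → █
    (9,2)@(19, 5): e=[42,98,-12] → ·
    (5,3)@(11, 7): e=[54,-2,76] → ·
    (6,3)@(13, 7): e=[46,22,60] → █
    (9,3)@(19, 7): e=[22,94,12] → █
  covered (16 px):
    · · · · · █ · · · · · ·
    · · · · · █ █ · · · · ·
    · · · · · █ █ █ █ · · ·
    · · · · · · █ █ █ █ · ·
    · · · · · · █ █ █ █ · ·
    · · · · · · █ · · · · ·
    · · · · · · · · · · · ·
    · · · · · · · · · · · ·
    · · · · · · · · · · · ·
    · · · · · · · · · · · ·
    · · · · · · · · · · · ·
    · · · · · · · · · · · ·
T3:
  2·area = 76  (B↔C swapped to make it positive)
  edge (14, 8)→(22, 22): d=(8,14) right/bottom  bias=-1
  edge (22, 22)→(4, 0): d=(-18,-22) top-left  bias=+0
  edge (4, 0)→(14, 8): d=(10,8) right/bottom  bias=-1
    (2,0)@(5, 1): e=[70,4,2] → █
    (3,0)@(7, 1): e=[42,48,-14] → ·
    (2,1)@(5, 3): e=[86,-32,22] → ·
    (3,1)@(7, 3): e=[58,12,6] → █
    (4,1)@(9, 3): e=[30,56,-10] → ·
    (3,2)@(7, 5): e=[74,-24,26] → ·
    (4,2)@(9, 5): e=[46,20,10] → █
    (5,2)@(11, 5): e=[18,64,-6] → ·
    (4,3)@(9, 7): e=[62,-16,30] → ·
    (5,3)@(11, 7): e=[34,28,14] → █
    (6,3)@(13, 7): e=[6,72,-2] → ·
    (5,4)@(11, 9): e=[50,-8,34] → ·
    (6,5)@(13, 11): e=[38,0,38] → █  [on edge]
  covered (10 px):
    · · █ · · · · · · · · ·
    · · · █ · · · · · · · ·
    · · · · █ · · · · · · ·
    · · · · · █ · · · · · ·
    · · · · · · █ · · · · ·
    · · · · · · █ █ · · · ·
    · · · · · · · █ · · · ·
    · · · · · · · · █ · · ·
    · · · · · · · · · █ · ·
    · · · · · · · · · · · ·
    · · · · · · · · · · · ·
    · · · · · · · · · · · ·
T4:
  2·area = 60  (B↔C swapped to make it positive)
  edge (20, 15)→(20, 19): d=(0,4) right/bottom  bias=-1
  edge (20, 19)→(5, 8): d=(-15,-11) top-left  bias=+0
  edge (5, 8)→(20, 15): d=(15,7) right/bottom  bias=-1
    (3,4)@(7, 9): e=[52,7,1] → █
    (4,4)@(9, 9): e=[44,29,-13] → ·
    (3,5)@(7, 11): e=[52,-23,31] → ·
    (5,5)@(11, 11): e=[36,21,3] → █
    (6,5)@(13, 11): e=[28,43,-11] → ·
    (5,6)@(11, 13): e=[36,-9,33] → ·
    (6,6)@(13, 13): e=[28,13,19] → █
    (7,6)@(15, 13): e=[20,35,5] → █
    (8,6)@(17, 13): e=[12,57,-9] → ·
    (6,7)@(13, 15): e=[28,-17,49] → ·
    (7,7)@(15, 15): e=[20,5,35] → █
    (8,7)@(17, 15): e=[12,27,21] → █
  covered (8 px):
    · · · · · · · · · · · ·
    · · · · · · · · · · · ·
    · · · · · · · · · · · ·
    · · · · · · · · · · · ·
    · · · █ · · · · · · · ·
    · · · · · █ · · · · · ·
    · · · · · · █ █ · · · ·
    · · · · · · · █ █ █ · ·
    · · · · · · · · · █ · ·
    · · · · · · · · · · · ·
    · · · · · · · · · · · ·
    · · · · · · · · · · · ·

Z-buffer (winner per pixel, '.' = empty):
  . . 3 . . 2 . . . . . .
  . . . 3 . 2 2 . . . . .
  . . . . 3 2 2 2 2 . . .
  . . . . . 3 2 2 2 2 . .
  . . . 4 . . 3 2 2 2 . .
  . . . . . 4 3 3 . . . .
  . . . . . . 4 4 . . . .
  . . . . 0 0 0 4 4 4 . .
  . . 1 0 0 . . . . 4 . .
  . . 1 . . . . . . . . .
  . . . 1 . . . . . . . .
  . . . . 1 . . . . . . .

Result: 3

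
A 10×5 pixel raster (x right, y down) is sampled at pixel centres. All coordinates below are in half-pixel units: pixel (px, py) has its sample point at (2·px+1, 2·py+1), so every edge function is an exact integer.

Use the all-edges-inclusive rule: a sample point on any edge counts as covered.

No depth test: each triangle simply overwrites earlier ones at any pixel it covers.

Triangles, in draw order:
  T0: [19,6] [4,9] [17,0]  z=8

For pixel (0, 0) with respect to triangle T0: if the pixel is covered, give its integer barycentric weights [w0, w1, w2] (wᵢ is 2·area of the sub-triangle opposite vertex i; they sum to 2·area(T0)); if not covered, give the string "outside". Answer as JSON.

T0:
  2·area = 96
  edge (19, 6)→(4, 9): d=(-15,3) inclusive
  edge (4, 9)→(17, 0): d=(13,-9) inclusive
  edge (17, 0)→(19, 6): d=(2,6) inclusive
    (8,0)@(17, 1): e=[81,13,2] → X
    (9,0)@(19, 1): e=[75,31,-10] → .
    (6,1)@(13, 3): e=[63,3,30] → X
    (7,1)@(15, 3): e=[57,21,18] → X
    (9,1)@(19, 3): e=[45,57,-6] → .
    (5,2)@(11, 5): e=[39,11,46] → X
    (9,2)@(19, 5): e=[15,83,-2] → .
    (3,3)@(7, 7): e=[21,1,74] → X
    (4,3)@(9, 7): e=[15,19,62] → X
    (7,3)@(15, 7): e=[-3,73,26] → .
    (8,3)@(17, 7): e=[-9,91,14] → .
    (3,4)@(7, 9): e=[-9,27,78] → .
  covered (12 px):
    . . . . . . . . X .
    . . . . . . X X X .
    . . . . . X X X X .
    . . . X X X X . . .
    . . . . . . . . . .

Result: "outside"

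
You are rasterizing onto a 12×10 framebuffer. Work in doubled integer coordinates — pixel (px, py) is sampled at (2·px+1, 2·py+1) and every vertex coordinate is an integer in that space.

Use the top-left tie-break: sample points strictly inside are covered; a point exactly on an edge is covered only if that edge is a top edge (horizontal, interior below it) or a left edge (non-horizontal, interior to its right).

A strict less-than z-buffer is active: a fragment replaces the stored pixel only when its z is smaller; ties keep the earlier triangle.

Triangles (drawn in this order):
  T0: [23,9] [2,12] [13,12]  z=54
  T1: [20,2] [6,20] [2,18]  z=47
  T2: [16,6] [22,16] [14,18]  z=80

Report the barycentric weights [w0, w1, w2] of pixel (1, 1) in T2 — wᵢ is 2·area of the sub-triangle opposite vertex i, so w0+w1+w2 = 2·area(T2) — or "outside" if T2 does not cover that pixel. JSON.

T0:
  2·area = 33  (B↔C swapped to make it positive)
  edge (23, 9)→(13, 12): d=(-10,3) right/bottom  bias=-1
  edge (13, 12)→(2, 12): d=(-11,0) right/bottom  bias=-1
  edge (2, 12)→(23, 9): d=(21,-3) top-left  bias=+0
    (11,4)@(23, 9): e=[0,33,0] → ·  [on edge]
    (4,5)@(9, 11): e=[22,11,0] → #  [on edge]
    (5,5)@(11, 11): e=[16,11,6] → #
    (6,5)@(13, 11): e=[10,11,12] → #
    (7,5)@(15, 11): e=[4,11,18] → #
    (8,5)@(17, 11): e=[-2,11,24] → ·
    (4,6)@(9, 13): e=[2,-11,42] → ·
    (5,6)@(11, 13): e=[-4,-11,48] → ·
    (6,6)@(13, 13): e=[-10,-11,54] → ·
    (7,6)@(15, 13): e=[-16,-11,60] → ·
    (1,7)@(3, 15): e=[0,-33,66] → ·  [on edge]
  covered (4 px):
    · · · · · · · · · · · ·
    · · · · · · · · · · · ·
    · · · · · · · · · · · ·
    · · · · · · · · · · · ·
    · · · · · · · · · · · ·
    · · · · # # # # · · · ·
    · · · · · · · · · · · ·
    · · · · · · · · · · · ·
    · · · · · · · · · · · ·
    · · · · · · · · · · · ·
T1:
  2·area = 100
  edge (20, 2)→(6, 20): d=(-14,18) right/bottom  bias=-1
  edge (6, 20)→(2, 18): d=(-4,-2) top-left  bias=+0
  edge (2, 18)→(20, 2): d=(18,-16) top-left  bias=+0
    (9,1)@(19, 3): e=[4,94,2] → #
    (10,1)@(21, 3): e=[-32,98,34] → ·
    (8,2)@(17, 5): e=[12,82,6] → #
    (9,2)@(19, 5): e=[-24,86,38] → ·
    (7,3)@(15, 7): e=[20,70,10] → #
    (8,3)@(17, 7): e=[-16,74,42] → ·
    (6,4)@(13, 9): e=[28,58,14] → #
    (7,4)@(15, 9): e=[-8,62,46] → ·
    (5,5)@(11, 11): e=[36,46,18] → #
    (6,5)@(13, 11): e=[0,50,50] → ·  [on edge]
    (4,6)@(9, 13): e=[44,34,22] → #
    (6,6)@(13, 13): e=[-28,42,86] → ·
  covered (12 px):
    · · · · · · · · · · · ·
    · · · · · · · · · # · ·
    · · · · · · · · # · · ·
    · · · · · · · # · · · ·
    · · · · · · # · · · · ·
    · · · · · # · · · · · ·
    · · · · # # · · · · · ·
    · · · # # · · · · · · ·
    · · # # · · · · · · · ·
    · · # · · · · · · · · ·
T2:
  2·area = 92
  edge (16, 6)→(22, 16): d=(6,10) right/bottom  bias=-1
  edge (22, 16)→(14, 18): d=(-8,2) right/bottom  bias=-1
  edge (14, 18)→(16, 6): d=(2,-12) top-left  bias=+0
    (6,0)@(13, 1): e=[0,138,-46] → ·  [on edge]
    (8,4)@(17, 9): e=[8,66,18] → #
    (9,4)@(19, 9): e=[-12,62,42] → ·
    (8,5)@(17, 11): e=[20,50,22] → #
    (9,5)@(19, 11): e=[0,46,46] → ·  [on edge]
    (7,6)@(15, 13): e=[52,38,2] → #
    (9,6)@(19, 13): e=[12,30,50] → #
    (10,6)@(21, 13): e=[-8,26,74] → ·
    (7,7)@(15, 15): e=[64,22,6] → #
    (10,7)@(21, 15): e=[4,10,78] → #
    (11,7)@(23, 15): e=[-16,6,102] → ·
    (7,8)@(15, 17): e=[76,6,10] → #
  covered (11 px):
    · · · · · · · · · · · ·
    · · · · · · · · · · · ·
    · · · · · · · · · · · ·
    · · · · · · · · · · · ·
    · · · · · · · · # · · ·
    · · · · · · · · # · · ·
    · · · · · · · # # # · ·
    · · · · · · · # # # # ·
    · · · · · · · # # · · ·
    · · · · · · · · · · · ·

Answer: "outside"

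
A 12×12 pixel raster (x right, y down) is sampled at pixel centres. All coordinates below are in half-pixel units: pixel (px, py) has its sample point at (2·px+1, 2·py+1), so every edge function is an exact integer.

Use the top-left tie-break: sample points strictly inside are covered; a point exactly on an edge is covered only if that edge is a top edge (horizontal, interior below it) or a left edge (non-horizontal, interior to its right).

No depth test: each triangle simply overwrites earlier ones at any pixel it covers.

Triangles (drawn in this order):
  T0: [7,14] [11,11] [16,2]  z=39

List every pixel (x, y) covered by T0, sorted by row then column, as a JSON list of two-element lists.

T0:
  2·area = 21  (B↔C swapped to make it positive)
  edge (7, 14)→(16, 2): d=(9,-12) top-left  bias=+0
  edge (16, 2)→(11, 11): d=(-5,9) right/bottom  bias=-1
  edge (11, 11)→(7, 14): d=(-4,3) right/bottom  bias=-1
    (9,2)@(19, 5): e=[63,-42,0] → .  [on edge]
    (6,3)@(13, 7): e=[9,2,10] → X
    (7,3)@(15, 7): e=[33,-16,4] → .
    (5,4)@(11, 9): e=[3,10,8] → X
    (6,4)@(13, 9): e=[27,-8,2] → .
    (5,5)@(11, 11): e=[21,0,0] → .  [on edge]
    (1,8)@(3, 17): e=[-21,42,0] → .  [on edge]
  covered (2 px):
    . . . . . . . . . . . .
    . . . . . . . . . . . .
    . . . . . . . . . . . .
    . . . . . . X . . . . .
    . . . . . X . . . . . .
    . . . . . . . . . . . .
    . . . . . . . . . . . .
    . . . . . . . . . . . .
    . . . . . . . . . . . .
    . . . . . . . . . . . .
    . . . . . . . . . . . .
    . . . . . . . . . . . .

Final: [[6,3],[5,4]]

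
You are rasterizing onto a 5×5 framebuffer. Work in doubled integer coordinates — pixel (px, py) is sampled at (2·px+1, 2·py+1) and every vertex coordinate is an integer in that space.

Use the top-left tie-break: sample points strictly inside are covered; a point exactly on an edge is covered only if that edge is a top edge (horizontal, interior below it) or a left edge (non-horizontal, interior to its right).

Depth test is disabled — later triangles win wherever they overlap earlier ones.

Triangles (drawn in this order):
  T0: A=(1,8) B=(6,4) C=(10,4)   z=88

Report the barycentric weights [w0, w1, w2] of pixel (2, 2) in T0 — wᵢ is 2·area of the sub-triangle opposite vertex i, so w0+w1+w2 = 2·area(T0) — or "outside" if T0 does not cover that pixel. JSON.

T0:
  2·area = 16
  edge (1, 8)→(6, 4): d=(5,-4) top-left  bias=+0
  edge (6, 4)→(10, 4): d=(4,0) top-left  bias=+0
  edge (10, 4)→(1, 8): d=(-9,4) right/bottom  bias=-1
    (2,2)@(5, 5): e=[1,4,11] → #
    (3,2)@(7, 5): e=[9,4,3] → #
    (4,2)@(9, 5): e=[17,4,-5] → ·
    (1,3)@(3, 7): e=[3,12,1] → #
    (2,3)@(5, 7): e=[11,12,-7] → ·
    (3,3)@(7, 7): e=[19,12,-15] → ·
    (1,4)@(3, 9): e=[13,20,-17] → ·
  covered (3 px):
    · · · · ·
    · · · · ·
    · · # # ·
    · # · · ·
    · · · · ·

Result: [4,11,1]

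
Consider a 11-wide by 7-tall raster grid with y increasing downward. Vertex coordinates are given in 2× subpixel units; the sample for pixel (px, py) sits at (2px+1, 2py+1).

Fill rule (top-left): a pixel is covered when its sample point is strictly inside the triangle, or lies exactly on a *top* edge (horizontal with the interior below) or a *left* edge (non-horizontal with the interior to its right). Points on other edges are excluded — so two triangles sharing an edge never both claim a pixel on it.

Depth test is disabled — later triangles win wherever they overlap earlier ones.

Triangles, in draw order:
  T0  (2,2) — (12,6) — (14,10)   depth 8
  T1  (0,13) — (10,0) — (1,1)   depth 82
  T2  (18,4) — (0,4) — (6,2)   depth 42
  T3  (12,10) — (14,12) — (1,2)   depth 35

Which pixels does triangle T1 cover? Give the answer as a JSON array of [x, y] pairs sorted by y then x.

T0:
  2·area = 32
  edge (2, 2)→(12, 6): d=(10,4) right/bottom  bias=-1
  edge (12, 6)→(14, 10): d=(2,4) right/bottom  bias=-1
  edge (14, 10)→(2, 2): d=(-12,-8) top-left  bias=+0
    (3,2)@(7, 5): e=[10,18,4] → █
    (4,2)@(9, 5): e=[2,10,20] → █
    (5,2)@(11, 5): e=[-6,2,36] → ·
    (3,3)@(7, 7): e=[30,22,-20] → ·
    (4,3)@(9, 7): e=[22,14,-4] → ·
    (5,3)@(11, 7): e=[14,6,12] → █
    (6,3)@(13, 7): e=[6,-2,28] → ·
    (5,4)@(11, 9): e=[34,10,-12] → ·
    (6,4)@(13, 9): e=[26,2,4] → █
    (7,4)@(15, 9): e=[18,-6,20] → ·
    (6,5)@(13, 11): e=[46,6,-20] → ·
  covered (4 px):
    · · · · · · · · · · ·
    · · · · · · · · · · ·
    · · · █ █ · · · · · ·
    · · · · · █ · · · · ·
    · · · · · · █ · · · ·
    · · · · · · · · · · ·
    · · · · · · · · · · ·
T1:
  2·area = 107  (B↔C swapped to make it positive)
  edge (0, 13)→(1, 1): d=(1,-12) top-left  bias=+0
  edge (1, 1)→(10, 0): d=(9,-1) top-left  bias=+0
  edge (10, 0)→(0, 13): d=(-10,13) right/bottom  bias=-1
    (0,0)@(1, 1): e=[0,0,107] → █  [on edge]
    (1,0)@(3, 1): e=[24,2,81] → █
    (2,0)@(5, 1): e=[48,4,55] → █
    (3,0)@(7, 1): e=[72,6,29] → █
    (4,0)@(9, 1): e=[96,8,3] → █
    (5,0)@(11, 1): e=[120,10,-23] → ·
    (0,1)@(1, 3): e=[2,18,87] → █
    (4,1)@(9, 3): e=[98,26,-17] → ·
    (0,2)@(1, 5): e=[4,36,67] → █
    (3,2)@(7, 5): e=[76,42,-11] → ·
    (0,3)@(1, 7): e=[6,54,47] → █
    (2,3)@(5, 7): e=[54,58,-5] → ·
  covered (17 px):
    █ █ █ █ █ · · · · · ·
    █ █ █ █ · · · · · · ·
    █ █ █ · · · · · · · ·
    █ █ · · · · · · · · ·
    █ █ · · · · · · · · ·
    █ · · · · · · · · · ·
    · · · · · · · · · · ·
T2:
  2·area = 36
  edge (18, 4)→(0, 4): d=(-18,0) right/bottom  bias=-1
  edge (0, 4)→(6, 2): d=(6,-2) top-left  bias=+0
  edge (6, 2)→(18, 4): d=(12,2) right/bottom  bias=-1
    (4,0)@(9, 1): e=[54,0,-18] → ·  [on edge]
    (1,1)@(3, 3): e=[18,0,18] → █  [on edge]
    (2,1)@(5, 3): e=[18,4,14] → █
    (3,1)@(7, 3): e=[18,8,10] → █
    (4,1)@(9, 3): e=[18,12,6] → █
    (5,1)@(11, 3): e=[18,16,2] → █
    (6,1)@(13, 3): e=[18,20,-2] → ·
    (1,2)@(3, 5): e=[-18,12,42] → ·
    (2,2)@(5, 5): e=[-18,16,38] → ·
    (3,2)@(7, 5): e=[-18,20,34] → ·
    (4,2)@(9, 5): e=[-18,24,30] → ·
    (5,2)@(11, 5): e=[-18,28,26] → ·
  covered (5 px):
    · · · · · · · · · · ·
    · █ █ █ █ █ · · · · ·
    · · · · · · · · · · ·
    · · · · · · · · · · ·
    · · · · · · · · · · ·
    · · · · · · · · · · ·
    · · · · · · · · · · ·
T3:
  2·area = 6
  edge (12, 10)→(14, 12): d=(2,2) right/bottom  bias=-1
  edge (14, 12)→(1, 2): d=(-13,-10) top-left  bias=+0
  edge (1, 2)→(12, 10): d=(11,8) right/bottom  bias=-1
    (1,0)@(3, 1): e=[0,33,-27] → ·  [on edge]
    (2,1)@(5, 3): e=[0,27,-21] → ·  [on edge]
    (2,2)@(5, 5): e=[4,1,1] → █
    (3,2)@(7, 5): e=[0,21,-15] → ·  [on edge]
    (2,3)@(5, 7): e=[8,-25,23] → ·
    (4,3)@(9, 7): e=[0,15,-9] → ·  [on edge]
    (5,4)@(11, 9): e=[0,9,-3] → ·  [on edge]
    (6,5)@(13, 11): e=[0,3,3] → ·  [on edge]
    (7,6)@(15, 13): e=[0,-3,9] → ·  [on edge]
  covered (1 px):
    · · · · · · · · · · ·
    · · · · · · · · · · ·
    · · █ · · · · · · · ·
    · · · · · · · · · · ·
    · · · · · · · · · · ·
    · · · · · · · · · · ·
    · · · · · · · · · · ·

Final: [[0,0],[1,0],[2,0],[3,0],[4,0],[0,1],[1,1],[2,1],[3,1],[0,2],[1,2],[2,2],[0,3],[1,3],[0,4],[1,4],[0,5]]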